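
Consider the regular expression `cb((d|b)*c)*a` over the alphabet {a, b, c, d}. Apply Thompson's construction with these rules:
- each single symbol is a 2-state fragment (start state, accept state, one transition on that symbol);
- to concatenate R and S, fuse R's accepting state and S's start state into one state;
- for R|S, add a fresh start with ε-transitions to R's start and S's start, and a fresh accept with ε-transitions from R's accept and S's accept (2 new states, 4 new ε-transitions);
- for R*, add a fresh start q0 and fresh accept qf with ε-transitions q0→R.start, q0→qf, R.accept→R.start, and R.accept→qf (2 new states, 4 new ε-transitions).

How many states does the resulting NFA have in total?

Bottom-up over the parse tree:
Each of the 6 symbol leaves contributes a 2-state fragment.
  d|b → 6 states
  (d|b)* → 8 states
  (d|b)*c → 9 states
  ((d|b)*c)* → 11 states
  cb((d|b)*c)*a → 14 states

14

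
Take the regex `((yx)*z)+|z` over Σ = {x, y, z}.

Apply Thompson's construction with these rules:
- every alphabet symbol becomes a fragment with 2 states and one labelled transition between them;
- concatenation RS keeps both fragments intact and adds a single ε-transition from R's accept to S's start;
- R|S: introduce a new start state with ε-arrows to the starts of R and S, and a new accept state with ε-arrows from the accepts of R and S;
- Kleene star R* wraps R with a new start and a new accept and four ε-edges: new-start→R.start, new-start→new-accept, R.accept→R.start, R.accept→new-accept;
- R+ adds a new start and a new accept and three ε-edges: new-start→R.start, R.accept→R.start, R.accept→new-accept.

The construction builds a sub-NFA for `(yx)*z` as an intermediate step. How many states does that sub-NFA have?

8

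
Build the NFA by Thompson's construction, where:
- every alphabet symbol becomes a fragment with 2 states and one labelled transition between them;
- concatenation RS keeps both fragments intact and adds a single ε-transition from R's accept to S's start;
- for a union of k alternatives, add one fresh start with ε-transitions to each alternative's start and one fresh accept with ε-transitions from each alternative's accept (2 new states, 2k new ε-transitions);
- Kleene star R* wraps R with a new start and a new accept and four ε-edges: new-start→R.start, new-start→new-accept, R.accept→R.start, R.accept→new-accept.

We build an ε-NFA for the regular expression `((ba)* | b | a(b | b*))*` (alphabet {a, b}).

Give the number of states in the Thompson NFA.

22

Per subexpression:
Each of the 6 symbol leaves contributes a 2-state fragment.
  ba : 4 states
  (ba)* : 6 states
  b* : 4 states
  b | b* : 8 states
  a(b | b*) : 10 states
  (ba)* | b | a(b | b*) : 20 states
  ((ba)* | b | a(b | b*))* : 22 states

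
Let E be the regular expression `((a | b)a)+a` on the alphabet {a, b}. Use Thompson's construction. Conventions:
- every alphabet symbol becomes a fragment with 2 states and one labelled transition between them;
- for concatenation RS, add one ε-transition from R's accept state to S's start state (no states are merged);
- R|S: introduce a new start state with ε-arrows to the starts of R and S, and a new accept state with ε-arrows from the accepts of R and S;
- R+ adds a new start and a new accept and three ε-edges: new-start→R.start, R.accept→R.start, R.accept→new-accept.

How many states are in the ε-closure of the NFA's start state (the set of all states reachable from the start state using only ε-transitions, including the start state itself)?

4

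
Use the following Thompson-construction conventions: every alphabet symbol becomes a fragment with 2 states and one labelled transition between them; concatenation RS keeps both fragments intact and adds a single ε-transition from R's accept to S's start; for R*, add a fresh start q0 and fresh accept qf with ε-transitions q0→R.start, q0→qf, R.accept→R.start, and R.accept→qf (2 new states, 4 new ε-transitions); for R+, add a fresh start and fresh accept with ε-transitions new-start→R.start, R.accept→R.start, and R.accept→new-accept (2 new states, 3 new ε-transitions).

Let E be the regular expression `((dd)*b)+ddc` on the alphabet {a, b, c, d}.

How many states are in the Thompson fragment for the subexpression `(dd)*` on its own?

Fragment for `(dd)*`:
Each of the 2 symbol leaves contributes a 2-state fragment.
  dd → 4 states
  (dd)* → 6 states

6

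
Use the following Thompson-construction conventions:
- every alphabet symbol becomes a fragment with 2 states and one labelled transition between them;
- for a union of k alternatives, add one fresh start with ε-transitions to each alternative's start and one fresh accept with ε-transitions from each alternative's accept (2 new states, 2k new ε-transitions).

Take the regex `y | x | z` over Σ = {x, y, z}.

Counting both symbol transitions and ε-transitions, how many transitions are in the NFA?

Bottom-up over the parse tree:
Each of the 3 symbol leaves contributes 1 transition (1 symbol, 0 ε).
  y | x | z : 9 transitions (3 symbol, 6 ε)

9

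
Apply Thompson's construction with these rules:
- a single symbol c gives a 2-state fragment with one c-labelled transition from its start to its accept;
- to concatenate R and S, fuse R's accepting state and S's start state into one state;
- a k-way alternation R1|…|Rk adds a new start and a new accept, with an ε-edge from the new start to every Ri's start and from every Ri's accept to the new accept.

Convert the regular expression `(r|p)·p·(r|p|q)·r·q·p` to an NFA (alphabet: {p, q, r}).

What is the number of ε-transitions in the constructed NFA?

Building bottom-up:
Each of the 9 symbol leaves contributes 0 ε-transitions.
  r|p — 4 ε-transitions
  r|p|q — 6 ε-transitions
  (r|p)·p·(r|p|q)·r·q·p — 10 ε-transitions

10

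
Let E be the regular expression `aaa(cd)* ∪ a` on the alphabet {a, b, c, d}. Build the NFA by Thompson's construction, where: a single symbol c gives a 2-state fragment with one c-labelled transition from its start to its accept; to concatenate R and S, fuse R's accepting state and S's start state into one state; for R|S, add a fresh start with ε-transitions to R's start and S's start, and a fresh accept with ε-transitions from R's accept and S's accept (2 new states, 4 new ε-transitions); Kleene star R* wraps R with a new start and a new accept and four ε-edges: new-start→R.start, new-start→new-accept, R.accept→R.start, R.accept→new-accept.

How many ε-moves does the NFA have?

8

Building bottom-up:
Each of the 6 symbol leaves contributes 0 ε-transitions.
  cd — 0 ε-transitions
  (cd)* — 4 ε-transitions
  aaa(cd)* — 4 ε-transitions
  aaa(cd)* ∪ a — 8 ε-transitions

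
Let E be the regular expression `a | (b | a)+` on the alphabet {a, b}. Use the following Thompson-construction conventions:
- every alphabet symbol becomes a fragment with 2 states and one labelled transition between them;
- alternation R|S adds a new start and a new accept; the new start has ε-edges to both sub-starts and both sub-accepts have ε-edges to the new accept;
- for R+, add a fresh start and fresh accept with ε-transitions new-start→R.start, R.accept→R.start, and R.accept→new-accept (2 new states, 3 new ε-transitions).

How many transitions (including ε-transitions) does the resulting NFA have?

14

By structural recursion:
Each of the 3 symbol leaves contributes 1 transition (1 symbol, 0 ε).
  b | a — 6 transitions (2 symbol, 4 ε)
  (b | a)+ — 9 transitions (2 symbol, 7 ε)
  a | (b | a)+ — 14 transitions (3 symbol, 11 ε)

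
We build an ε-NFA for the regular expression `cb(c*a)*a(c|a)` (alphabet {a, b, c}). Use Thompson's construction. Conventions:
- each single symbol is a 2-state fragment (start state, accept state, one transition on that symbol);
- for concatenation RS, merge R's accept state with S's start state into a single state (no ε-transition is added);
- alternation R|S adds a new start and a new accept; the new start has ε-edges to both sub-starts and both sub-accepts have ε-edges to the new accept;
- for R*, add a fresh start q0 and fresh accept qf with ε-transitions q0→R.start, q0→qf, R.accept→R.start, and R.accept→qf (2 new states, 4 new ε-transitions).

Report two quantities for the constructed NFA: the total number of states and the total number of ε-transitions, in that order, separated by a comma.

15, 12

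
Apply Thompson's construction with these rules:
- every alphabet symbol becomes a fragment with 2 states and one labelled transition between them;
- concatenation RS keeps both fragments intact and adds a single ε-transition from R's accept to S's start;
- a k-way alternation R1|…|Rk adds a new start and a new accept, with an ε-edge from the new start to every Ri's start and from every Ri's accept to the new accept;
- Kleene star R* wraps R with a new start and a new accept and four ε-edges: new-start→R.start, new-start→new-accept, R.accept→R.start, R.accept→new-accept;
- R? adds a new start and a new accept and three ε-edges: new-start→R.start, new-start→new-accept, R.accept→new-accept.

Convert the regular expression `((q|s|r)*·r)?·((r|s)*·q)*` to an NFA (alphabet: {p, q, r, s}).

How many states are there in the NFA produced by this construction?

By structural recursion:
Each of the 7 symbol leaves contributes a 2-state fragment.
  q|s|r : 8 states
  (q|s|r)* : 10 states
  (q|s|r)*·r : 12 states
  ((q|s|r)*·r)? : 14 states
  r|s : 6 states
  (r|s)* : 8 states
  (r|s)*·q : 10 states
  ((r|s)*·q)* : 12 states
  ((q|s|r)*·r)?·((r|s)*·q)* : 26 states

26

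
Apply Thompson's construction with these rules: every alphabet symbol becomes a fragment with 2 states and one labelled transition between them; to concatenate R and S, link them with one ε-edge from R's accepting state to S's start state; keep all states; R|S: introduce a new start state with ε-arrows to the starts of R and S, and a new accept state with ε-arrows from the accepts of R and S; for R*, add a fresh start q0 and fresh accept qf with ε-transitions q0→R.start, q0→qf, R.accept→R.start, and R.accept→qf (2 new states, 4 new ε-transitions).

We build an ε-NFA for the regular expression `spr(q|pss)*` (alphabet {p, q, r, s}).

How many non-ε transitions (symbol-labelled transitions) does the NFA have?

Building bottom-up:
Each of the 7 symbol leaves contributes exactly 1 symbol transition.
  pss — 3 symbol transitions
  q|pss — 4 symbol transitions
  (q|pss)* — 4 symbol transitions
  spr(q|pss)* — 7 symbol transitions

7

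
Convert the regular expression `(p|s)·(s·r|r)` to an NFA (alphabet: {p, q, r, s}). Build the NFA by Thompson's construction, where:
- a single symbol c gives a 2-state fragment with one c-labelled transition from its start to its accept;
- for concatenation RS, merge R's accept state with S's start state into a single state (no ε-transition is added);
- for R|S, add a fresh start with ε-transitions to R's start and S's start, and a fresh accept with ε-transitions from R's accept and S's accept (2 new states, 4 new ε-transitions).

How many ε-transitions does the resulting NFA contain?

8

Per subexpression:
Each of the 5 symbol leaves contributes 0 ε-transitions.
  p|s = 4 ε-transitions
  s·r = 0 ε-transitions
  s·r|r = 4 ε-transitions
  (p|s)·(s·r|r) = 8 ε-transitions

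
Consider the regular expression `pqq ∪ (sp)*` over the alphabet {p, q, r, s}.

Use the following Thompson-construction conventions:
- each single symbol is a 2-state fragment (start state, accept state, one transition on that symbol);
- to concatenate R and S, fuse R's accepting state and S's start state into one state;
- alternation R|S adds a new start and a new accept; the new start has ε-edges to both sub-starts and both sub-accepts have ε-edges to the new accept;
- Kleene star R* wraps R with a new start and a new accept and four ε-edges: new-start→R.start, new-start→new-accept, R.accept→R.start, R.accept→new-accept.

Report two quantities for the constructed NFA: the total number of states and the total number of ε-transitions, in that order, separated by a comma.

11, 8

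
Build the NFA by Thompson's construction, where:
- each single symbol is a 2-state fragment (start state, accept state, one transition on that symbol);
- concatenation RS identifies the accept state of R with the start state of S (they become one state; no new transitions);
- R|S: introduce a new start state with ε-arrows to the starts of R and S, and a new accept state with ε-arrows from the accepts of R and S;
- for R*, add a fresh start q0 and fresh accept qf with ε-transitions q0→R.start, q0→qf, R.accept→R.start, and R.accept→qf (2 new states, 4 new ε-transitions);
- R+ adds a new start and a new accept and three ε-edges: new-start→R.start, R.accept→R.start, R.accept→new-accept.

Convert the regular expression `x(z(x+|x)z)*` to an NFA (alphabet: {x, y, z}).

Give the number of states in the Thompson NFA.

Building bottom-up:
Each of the 5 symbol leaves contributes a 2-state fragment.
  x+ : 4 states
  x+|x : 8 states
  z(x+|x)z : 10 states
  (z(x+|x)z)* : 12 states
  x(z(x+|x)z)* : 13 states

13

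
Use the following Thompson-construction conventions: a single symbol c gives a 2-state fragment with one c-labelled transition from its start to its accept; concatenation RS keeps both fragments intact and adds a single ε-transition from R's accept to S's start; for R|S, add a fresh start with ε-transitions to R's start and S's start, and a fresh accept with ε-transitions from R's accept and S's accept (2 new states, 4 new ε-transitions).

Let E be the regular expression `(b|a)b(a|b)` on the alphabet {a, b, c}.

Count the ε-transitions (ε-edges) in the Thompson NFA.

10

By structural recursion:
Each of the 5 symbol leaves contributes 0 ε-transitions.
  b|a — 4 ε-transitions
  a|b — 4 ε-transitions
  (b|a)b(a|b) — 10 ε-transitions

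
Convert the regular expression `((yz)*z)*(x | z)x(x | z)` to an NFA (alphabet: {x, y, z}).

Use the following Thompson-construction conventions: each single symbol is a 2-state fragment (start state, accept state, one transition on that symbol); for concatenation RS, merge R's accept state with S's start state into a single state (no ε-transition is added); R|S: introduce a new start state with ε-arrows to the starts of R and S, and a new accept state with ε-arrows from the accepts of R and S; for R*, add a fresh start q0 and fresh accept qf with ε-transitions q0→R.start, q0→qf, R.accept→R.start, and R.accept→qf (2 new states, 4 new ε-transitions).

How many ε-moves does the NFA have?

16

By structural recursion:
Each of the 8 symbol leaves contributes 0 ε-transitions.
  yz → 0 ε-transitions
  (yz)* → 4 ε-transitions
  (yz)*z → 4 ε-transitions
  ((yz)*z)* → 8 ε-transitions
  x | z → 4 ε-transitions
  x | z → 4 ε-transitions
  ((yz)*z)*(x | z)x(x | z) → 16 ε-transitions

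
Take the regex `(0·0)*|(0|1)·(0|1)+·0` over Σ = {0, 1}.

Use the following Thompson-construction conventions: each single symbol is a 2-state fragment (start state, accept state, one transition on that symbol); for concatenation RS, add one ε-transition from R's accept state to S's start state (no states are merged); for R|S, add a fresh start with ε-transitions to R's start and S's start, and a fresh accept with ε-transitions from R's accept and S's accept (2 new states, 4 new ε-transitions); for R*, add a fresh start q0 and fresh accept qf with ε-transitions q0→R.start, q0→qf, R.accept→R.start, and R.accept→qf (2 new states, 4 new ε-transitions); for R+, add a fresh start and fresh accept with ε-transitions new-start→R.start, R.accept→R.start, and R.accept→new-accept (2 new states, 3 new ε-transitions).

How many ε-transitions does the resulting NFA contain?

Recursing over subexpressions:
Each of the 7 symbol leaves contributes 0 ε-transitions.
  0·0 : 1 ε-transition
  (0·0)* : 5 ε-transitions
  0|1 : 4 ε-transitions
  0|1 : 4 ε-transitions
  (0|1)+ : 7 ε-transitions
  (0|1)·(0|1)+·0 : 13 ε-transitions
  (0·0)*|(0|1)·(0|1)+·0 : 22 ε-transitions

22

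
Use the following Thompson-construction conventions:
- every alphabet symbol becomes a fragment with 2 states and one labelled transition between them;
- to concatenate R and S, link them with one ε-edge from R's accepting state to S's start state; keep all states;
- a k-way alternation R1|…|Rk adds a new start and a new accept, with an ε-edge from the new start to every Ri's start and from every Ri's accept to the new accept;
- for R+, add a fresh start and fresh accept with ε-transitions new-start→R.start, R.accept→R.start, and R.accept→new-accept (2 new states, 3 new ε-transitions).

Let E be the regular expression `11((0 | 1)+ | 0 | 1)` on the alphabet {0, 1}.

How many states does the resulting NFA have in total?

18

Recursing over subexpressions:
Each of the 6 symbol leaves contributes a 2-state fragment.
  0 | 1 = 6 states
  (0 | 1)+ = 8 states
  (0 | 1)+ | 0 | 1 = 14 states
  11((0 | 1)+ | 0 | 1) = 18 states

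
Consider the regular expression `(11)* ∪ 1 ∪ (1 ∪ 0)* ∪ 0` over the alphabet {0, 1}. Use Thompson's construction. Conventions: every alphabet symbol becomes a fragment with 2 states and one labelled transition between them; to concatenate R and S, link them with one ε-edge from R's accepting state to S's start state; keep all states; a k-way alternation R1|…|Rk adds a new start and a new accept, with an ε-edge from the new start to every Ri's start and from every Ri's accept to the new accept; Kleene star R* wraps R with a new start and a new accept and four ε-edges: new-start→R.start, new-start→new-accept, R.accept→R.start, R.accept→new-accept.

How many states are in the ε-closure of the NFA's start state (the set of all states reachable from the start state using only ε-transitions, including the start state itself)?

Let C(F) = |ε-closure(F.start)| within fragment F, and note whether F accepts ε. Symbol fragments have C = 1 and do not accept ε. Then:
  11 : |closure| equals the left operand's closure size = 1 (its accept is not ε-reachable, so the closure stops there)
  (11)* : new start has ε-edges to the inner start and to the new accept, so |closure| = 2 + 1 = 3
  1 ∪ 0 : |closure| = 1 + 1 + 1 = 3 (the new accept is not ε-reachable since no branch accepts ε)
  (1 ∪ 0)* : |closure| = 1 (new start) + 3 (body) + 1 (new accept) = 5
  (11)* ∪ 1 ∪ (1 ∪ 0)* ∪ 0 : new start ε-reaches every alternative's start; at least one alternative accepts ε, so the union's new accept is reached too: |closure| = 1 + 3 + 1 + 5 + 1 + 1 = 12

12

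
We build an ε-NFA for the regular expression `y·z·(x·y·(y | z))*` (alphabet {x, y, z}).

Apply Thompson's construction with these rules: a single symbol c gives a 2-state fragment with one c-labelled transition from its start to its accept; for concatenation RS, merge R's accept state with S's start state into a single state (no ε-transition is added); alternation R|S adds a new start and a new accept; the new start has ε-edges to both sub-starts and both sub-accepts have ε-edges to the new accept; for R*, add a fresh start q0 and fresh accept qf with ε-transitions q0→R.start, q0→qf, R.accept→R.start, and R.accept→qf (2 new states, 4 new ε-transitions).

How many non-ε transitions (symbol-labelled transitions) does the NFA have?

6

Recursing over subexpressions:
Each of the 6 symbol leaves contributes exactly 1 symbol transition.
  y | z = 2 symbol transitions
  x·y·(y | z) = 4 symbol transitions
  (x·y·(y | z))* = 4 symbol transitions
  y·z·(x·y·(y | z))* = 6 symbol transitions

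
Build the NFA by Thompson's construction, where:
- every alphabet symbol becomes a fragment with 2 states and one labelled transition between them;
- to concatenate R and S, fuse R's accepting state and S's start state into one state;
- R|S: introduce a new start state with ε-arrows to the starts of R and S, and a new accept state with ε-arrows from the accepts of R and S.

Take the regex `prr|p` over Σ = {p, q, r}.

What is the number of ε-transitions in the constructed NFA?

4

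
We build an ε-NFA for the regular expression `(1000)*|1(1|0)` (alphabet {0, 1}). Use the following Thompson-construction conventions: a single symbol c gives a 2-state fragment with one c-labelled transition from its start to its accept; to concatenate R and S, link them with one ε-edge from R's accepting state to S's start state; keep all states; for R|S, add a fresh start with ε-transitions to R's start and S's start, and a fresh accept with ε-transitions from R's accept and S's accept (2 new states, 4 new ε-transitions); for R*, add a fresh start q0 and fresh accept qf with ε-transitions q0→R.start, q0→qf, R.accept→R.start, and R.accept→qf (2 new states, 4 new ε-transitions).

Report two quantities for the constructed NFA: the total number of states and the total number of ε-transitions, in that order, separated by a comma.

Building bottom-up:
Each of the 7 symbol leaves contributes 2 states and 0 ε-transitions.
  1000 : 8 states, 3 ε-transitions
  (1000)* : 10 states, 7 ε-transitions
  1|0 : 6 states, 4 ε-transitions
  1(1|0) : 8 states, 5 ε-transitions
  (1000)*|1(1|0) : 20 states, 16 ε-transitions

20, 16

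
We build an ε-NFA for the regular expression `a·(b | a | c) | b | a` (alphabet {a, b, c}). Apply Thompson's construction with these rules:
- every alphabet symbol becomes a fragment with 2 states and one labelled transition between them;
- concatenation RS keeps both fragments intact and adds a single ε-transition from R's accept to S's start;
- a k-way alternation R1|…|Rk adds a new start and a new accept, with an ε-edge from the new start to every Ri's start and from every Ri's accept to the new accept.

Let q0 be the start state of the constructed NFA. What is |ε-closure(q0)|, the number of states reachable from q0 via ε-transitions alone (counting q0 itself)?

4

Compute the ε-closure size of each fragment's start state recursively; a symbol fragment's start has no outgoing ε-edge, so its closure is just itself (size 1).
  b | a | c → C = 1 + 1 + 1 + 1 = 4 (the new accept is not ε-reachable since no branch accepts ε)
  a·(b | a | c) → same as the first factor's closure: C = 1
  a·(b | a | c) | b | a → C = 1 + 1 + 1 + 1 = 4 (the new accept is not ε-reachable since no branch accepts ε)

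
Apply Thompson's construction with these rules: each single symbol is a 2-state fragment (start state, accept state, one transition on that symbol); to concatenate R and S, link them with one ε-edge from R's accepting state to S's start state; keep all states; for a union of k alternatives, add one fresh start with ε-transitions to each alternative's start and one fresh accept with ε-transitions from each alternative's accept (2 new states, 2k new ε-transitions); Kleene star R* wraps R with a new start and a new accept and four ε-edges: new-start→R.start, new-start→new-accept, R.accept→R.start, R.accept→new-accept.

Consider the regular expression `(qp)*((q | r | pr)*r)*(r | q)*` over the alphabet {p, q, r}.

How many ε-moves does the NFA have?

31

Building bottom-up:
Each of the 9 symbol leaves contributes 0 ε-transitions.
  qp — 1 ε-transition
  (qp)* — 5 ε-transitions
  pr — 1 ε-transition
  q | r | pr — 7 ε-transitions
  (q | r | pr)* — 11 ε-transitions
  (q | r | pr)*r — 12 ε-transitions
  ((q | r | pr)*r)* — 16 ε-transitions
  r | q — 4 ε-transitions
  (r | q)* — 8 ε-transitions
  (qp)*((q | r | pr)*r)*(r | q)* — 31 ε-transitions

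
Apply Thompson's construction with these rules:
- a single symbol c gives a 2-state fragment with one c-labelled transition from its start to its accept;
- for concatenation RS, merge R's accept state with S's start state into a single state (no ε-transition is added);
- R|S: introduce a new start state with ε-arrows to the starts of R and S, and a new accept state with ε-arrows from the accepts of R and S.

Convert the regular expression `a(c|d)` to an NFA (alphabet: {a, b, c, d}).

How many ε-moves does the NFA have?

Recursing over subexpressions:
Each of the 3 symbol leaves contributes 0 ε-transitions.
  c|d = 4 ε-transitions
  a(c|d) = 4 ε-transitions

4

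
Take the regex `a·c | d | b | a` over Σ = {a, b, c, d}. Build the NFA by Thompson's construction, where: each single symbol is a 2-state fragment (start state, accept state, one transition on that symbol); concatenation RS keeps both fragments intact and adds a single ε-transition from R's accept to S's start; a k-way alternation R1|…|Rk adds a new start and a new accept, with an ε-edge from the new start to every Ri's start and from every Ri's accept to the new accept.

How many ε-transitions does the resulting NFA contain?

Building bottom-up:
Each of the 5 symbol leaves contributes 0 ε-transitions.
  a·c : 1 ε-transition
  a·c | d | b | a : 9 ε-transitions

9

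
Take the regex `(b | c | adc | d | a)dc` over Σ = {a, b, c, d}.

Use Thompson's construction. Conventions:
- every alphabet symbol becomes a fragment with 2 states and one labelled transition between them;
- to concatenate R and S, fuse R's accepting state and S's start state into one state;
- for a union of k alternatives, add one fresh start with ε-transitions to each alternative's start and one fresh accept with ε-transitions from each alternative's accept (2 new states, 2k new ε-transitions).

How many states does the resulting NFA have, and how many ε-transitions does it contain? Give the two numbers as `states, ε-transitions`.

16, 10

Building bottom-up:
Each of the 9 symbol leaves contributes 2 states and 0 ε-transitions.
  adc — 4 states, 0 ε-transitions
  b | c | adc | d | a — 14 states, 10 ε-transitions
  (b | c | adc | d | a)dc — 16 states, 10 ε-transitions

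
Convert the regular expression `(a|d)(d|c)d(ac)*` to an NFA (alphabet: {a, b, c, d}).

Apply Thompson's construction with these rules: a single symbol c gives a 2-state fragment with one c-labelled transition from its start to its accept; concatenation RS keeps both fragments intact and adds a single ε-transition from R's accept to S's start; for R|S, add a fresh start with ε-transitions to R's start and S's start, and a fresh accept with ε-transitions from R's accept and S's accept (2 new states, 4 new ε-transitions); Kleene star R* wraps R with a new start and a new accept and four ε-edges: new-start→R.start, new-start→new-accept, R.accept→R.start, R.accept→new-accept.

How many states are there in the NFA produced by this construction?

20

Bottom-up over the parse tree:
Each of the 7 symbol leaves contributes a 2-state fragment.
  a|d → 6 states
  d|c → 6 states
  ac → 4 states
  (ac)* → 6 states
  (a|d)(d|c)d(ac)* → 20 states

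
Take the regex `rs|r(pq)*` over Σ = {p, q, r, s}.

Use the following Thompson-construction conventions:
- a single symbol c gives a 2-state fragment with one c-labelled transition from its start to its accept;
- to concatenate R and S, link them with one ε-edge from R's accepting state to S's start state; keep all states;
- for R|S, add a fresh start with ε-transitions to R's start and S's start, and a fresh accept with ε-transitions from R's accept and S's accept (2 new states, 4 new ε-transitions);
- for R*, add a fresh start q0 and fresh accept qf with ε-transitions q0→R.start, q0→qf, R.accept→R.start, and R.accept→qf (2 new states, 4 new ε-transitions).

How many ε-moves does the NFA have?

11

Building bottom-up:
Each of the 5 symbol leaves contributes 0 ε-transitions.
  rs — 1 ε-transition
  pq — 1 ε-transition
  (pq)* — 5 ε-transitions
  r(pq)* — 6 ε-transitions
  rs|r(pq)* — 11 ε-transitions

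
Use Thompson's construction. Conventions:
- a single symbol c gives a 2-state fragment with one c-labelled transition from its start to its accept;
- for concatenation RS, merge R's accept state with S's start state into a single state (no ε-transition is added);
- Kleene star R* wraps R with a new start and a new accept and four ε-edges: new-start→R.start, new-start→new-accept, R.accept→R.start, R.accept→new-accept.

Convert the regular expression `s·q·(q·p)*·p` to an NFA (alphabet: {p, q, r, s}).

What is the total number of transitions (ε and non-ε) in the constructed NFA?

9

By structural recursion:
Each of the 5 symbol leaves contributes 1 transition (1 symbol, 0 ε).
  q·p → 2 transitions (2 symbol, 0 ε)
  (q·p)* → 6 transitions (2 symbol, 4 ε)
  s·q·(q·p)*·p → 9 transitions (5 symbol, 4 ε)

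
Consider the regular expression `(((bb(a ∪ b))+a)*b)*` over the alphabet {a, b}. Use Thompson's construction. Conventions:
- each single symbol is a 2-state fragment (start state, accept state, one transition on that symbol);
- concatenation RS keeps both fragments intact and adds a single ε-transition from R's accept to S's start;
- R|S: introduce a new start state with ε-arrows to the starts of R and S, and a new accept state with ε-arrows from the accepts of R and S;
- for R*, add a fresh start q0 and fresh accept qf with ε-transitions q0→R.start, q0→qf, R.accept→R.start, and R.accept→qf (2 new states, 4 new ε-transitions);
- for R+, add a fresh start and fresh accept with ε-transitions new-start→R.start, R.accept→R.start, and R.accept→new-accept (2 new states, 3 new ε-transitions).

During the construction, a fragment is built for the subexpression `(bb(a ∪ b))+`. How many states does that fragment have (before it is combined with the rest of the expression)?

12

Fragment for `(bb(a ∪ b))+`:
Each of the 4 symbol leaves contributes a 2-state fragment.
  a ∪ b — 6 states
  bb(a ∪ b) — 10 states
  (bb(a ∪ b))+ — 12 states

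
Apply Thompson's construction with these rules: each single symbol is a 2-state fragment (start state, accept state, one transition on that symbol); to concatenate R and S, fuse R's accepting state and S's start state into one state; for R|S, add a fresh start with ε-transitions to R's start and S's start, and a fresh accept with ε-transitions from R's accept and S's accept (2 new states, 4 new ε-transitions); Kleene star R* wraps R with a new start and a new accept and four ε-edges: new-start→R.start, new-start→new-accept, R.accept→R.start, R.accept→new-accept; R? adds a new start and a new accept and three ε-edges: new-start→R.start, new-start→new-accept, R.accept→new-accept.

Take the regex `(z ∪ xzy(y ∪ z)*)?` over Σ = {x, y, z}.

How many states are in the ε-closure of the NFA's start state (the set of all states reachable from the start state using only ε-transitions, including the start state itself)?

Work bottom-up. For each fragment F, track |ε-closure(F.start)| and whether F's accept lies in that closure (i.e. whether F accepts ε). A single-symbol fragment has closure size 1 and does not accept ε.
  y ∪ z : C = 1 + 1 + 1 = 3 (the new accept is not ε-reachable since no branch accepts ε)
  (y ∪ z)* : the star's fresh start ε-reaches both the body's start and the fresh accept: C = 2 + 3 = 5
  xzy(y ∪ z)* : same as the first factor's closure: C = 1
  z ∪ xzy(y ∪ z)* : new start ε-reaches every alternative's start; none of them accept ε, so the new accept is not reached: C = 1 + 1 + 1 = 3
  (z ∪ xzy(y ∪ z)*)? : new start has ε-edges to the inner start and to the new accept, so C = 2 + 3 = 5

5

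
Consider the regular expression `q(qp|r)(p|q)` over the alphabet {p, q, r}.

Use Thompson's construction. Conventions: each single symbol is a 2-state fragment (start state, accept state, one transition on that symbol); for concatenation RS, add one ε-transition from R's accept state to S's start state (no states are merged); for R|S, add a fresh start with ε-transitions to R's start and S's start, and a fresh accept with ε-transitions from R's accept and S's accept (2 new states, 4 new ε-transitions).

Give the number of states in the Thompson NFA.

16

Building bottom-up:
Each of the 6 symbol leaves contributes a 2-state fragment.
  qp : 4 states
  qp|r : 8 states
  p|q : 6 states
  q(qp|r)(p|q) : 16 states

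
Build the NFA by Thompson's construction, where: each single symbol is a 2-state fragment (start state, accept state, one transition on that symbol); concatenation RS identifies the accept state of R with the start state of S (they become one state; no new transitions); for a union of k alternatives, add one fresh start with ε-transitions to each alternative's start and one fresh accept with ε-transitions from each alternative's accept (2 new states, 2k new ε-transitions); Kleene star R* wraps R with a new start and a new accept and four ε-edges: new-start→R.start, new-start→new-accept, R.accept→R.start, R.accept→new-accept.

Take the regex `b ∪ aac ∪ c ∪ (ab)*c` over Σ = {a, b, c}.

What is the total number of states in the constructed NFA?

16

Recursing over subexpressions:
Each of the 8 symbol leaves contributes a 2-state fragment.
  aac → 4 states
  ab → 3 states
  (ab)* → 5 states
  (ab)*c → 6 states
  b ∪ aac ∪ c ∪ (ab)*c → 16 states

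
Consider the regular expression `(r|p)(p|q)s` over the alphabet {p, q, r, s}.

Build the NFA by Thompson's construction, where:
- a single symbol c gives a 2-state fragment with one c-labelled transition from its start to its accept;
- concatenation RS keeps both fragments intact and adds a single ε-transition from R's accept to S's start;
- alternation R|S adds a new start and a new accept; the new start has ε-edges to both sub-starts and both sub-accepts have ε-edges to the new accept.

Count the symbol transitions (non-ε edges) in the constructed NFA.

5

Per subexpression:
Each of the 5 symbol leaves contributes exactly 1 symbol transition.
  r|p : 2 symbol transitions
  p|q : 2 symbol transitions
  (r|p)(p|q)s : 5 symbol transitions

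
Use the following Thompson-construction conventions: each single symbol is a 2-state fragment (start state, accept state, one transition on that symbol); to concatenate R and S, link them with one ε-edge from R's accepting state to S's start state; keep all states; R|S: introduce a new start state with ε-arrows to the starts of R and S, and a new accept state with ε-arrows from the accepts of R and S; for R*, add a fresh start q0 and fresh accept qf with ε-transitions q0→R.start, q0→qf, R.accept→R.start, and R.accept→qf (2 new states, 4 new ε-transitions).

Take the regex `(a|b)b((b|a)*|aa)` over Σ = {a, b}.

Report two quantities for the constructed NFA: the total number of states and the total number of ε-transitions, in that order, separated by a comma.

22, 19

Recursing over subexpressions:
Each of the 7 symbol leaves contributes 2 states and 0 ε-transitions.
  a|b : 6 states, 4 ε-transitions
  b|a : 6 states, 4 ε-transitions
  (b|a)* : 8 states, 8 ε-transitions
  aa : 4 states, 1 ε-transition
  (b|a)*|aa : 14 states, 13 ε-transitions
  (a|b)b((b|a)*|aa) : 22 states, 19 ε-transitions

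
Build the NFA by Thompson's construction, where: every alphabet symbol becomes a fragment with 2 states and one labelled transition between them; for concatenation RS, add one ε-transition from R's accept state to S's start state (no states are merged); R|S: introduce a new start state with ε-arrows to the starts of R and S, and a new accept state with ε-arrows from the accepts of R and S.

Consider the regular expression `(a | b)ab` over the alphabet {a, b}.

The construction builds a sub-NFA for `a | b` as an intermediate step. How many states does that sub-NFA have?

6

Fragment for `a | b`:
Each of the 2 symbol leaves contributes a 2-state fragment.
  a | b = 6 states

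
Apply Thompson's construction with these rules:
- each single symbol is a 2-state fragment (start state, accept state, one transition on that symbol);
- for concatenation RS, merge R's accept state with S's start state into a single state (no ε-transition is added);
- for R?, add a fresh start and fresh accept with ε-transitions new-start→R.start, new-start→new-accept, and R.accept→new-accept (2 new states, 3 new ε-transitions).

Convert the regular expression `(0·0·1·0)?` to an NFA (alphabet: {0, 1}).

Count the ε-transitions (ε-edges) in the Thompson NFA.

3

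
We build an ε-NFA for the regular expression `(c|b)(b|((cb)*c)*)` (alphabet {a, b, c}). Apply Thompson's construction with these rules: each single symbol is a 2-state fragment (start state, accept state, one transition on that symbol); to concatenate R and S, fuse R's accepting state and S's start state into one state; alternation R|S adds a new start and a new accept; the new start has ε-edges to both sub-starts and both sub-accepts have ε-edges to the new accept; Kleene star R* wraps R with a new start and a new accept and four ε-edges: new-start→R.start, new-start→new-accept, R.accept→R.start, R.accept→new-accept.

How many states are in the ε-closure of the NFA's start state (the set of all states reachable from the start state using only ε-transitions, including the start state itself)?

Work bottom-up. For each fragment F, track |ε-closure(F.start)| and whether F's accept lies in that closure (i.e. whether F accepts ε). A single-symbol fragment has closure size 1 and does not accept ε.
  c|b — |ε-closure| = 1 + 1 + 1 = 3 (the new accept is not ε-reachable since no branch accepts ε)
  cb — |ε-closure| equals the left operand's closure size = 1 (its accept is not ε-reachable, so the closure stops there)
  (cb)* — the star's fresh start ε-reaches both the body's start and the fresh accept: |ε-closure| = 2 + 1 = 3
  (cb)*c — the left operand accepts ε, so the closure extends into the next operand (the shared merged state is already counted); |ε-closure| = 3 + (1−1) = 3
  ((cb)*c)* — the star's fresh start ε-reaches both the body's start and the fresh accept: |ε-closure| = 2 + 3 = 5
  b|((cb)*c)* — new start ε-reaches every alternative's start; at least one alternative accepts ε, so the union's new accept is reached too: |ε-closure| = 1 + 1 + 5 + 1 = 8
  (c|b)(b|((cb)*c)*) — same as the first factor's closure: |ε-closure| = 3

3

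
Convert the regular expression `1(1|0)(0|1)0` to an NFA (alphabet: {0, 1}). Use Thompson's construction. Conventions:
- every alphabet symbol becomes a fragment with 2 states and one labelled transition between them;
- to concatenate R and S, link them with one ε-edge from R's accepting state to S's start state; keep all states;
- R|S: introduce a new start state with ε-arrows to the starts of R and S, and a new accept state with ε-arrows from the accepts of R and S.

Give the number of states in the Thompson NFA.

16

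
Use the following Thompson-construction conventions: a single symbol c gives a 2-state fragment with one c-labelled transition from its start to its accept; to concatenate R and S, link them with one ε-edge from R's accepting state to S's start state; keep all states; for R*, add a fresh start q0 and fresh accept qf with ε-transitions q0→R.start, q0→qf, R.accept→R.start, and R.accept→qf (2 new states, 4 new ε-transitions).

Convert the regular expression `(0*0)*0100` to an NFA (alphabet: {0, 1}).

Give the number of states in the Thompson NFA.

16

Recursing over subexpressions:
Each of the 6 symbol leaves contributes a 2-state fragment.
  0* → 4 states
  0*0 → 6 states
  (0*0)* → 8 states
  (0*0)*0100 → 16 states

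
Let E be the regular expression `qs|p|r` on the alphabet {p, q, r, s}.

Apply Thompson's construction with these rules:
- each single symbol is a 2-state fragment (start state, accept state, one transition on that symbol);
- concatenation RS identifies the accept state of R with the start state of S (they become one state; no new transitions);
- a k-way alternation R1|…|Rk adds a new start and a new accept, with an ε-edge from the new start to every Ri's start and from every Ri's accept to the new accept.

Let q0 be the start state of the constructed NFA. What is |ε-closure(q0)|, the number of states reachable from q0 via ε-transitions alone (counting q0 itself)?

4

Let C(F) = |ε-closure(F.start)| within fragment F, and note whether F accepts ε. Symbol fragments have C = 1 and do not accept ε. Then:
  qs : C equals the left operand's closure size = 1 (its accept is not ε-reachable, so the closure stops there)
  qs|p|r : new start ε-reaches every alternative's start; none of them accept ε, so the new accept is not reached: C = 1 + 1 + 1 + 1 = 4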